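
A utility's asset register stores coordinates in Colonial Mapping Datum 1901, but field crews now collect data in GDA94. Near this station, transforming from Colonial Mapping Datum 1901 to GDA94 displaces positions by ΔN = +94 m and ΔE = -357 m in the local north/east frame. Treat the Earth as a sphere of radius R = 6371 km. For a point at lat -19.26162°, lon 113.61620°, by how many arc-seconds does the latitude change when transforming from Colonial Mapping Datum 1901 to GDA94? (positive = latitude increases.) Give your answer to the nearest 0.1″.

On a sphere of radius R, 1 rad of latitude = R, so Δφ = ΔN / R = 94.0 / 6371000 = 1.4754e-05 rad = 3.043″.

Δφ = 3.0″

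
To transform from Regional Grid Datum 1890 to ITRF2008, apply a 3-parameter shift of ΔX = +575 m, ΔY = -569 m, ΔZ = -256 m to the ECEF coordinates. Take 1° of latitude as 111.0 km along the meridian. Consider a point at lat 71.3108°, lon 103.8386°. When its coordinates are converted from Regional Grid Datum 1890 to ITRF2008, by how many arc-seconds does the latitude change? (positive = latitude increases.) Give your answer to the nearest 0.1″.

Δφ = 18.5″

sin φ = 0.947271, cos φ = 0.320434, sin λ = 0.970973, cos λ = -0.239188.
North component: ΔN = −sin φ cos λ·ΔX − sin φ sin λ·ΔY + cos φ·ΔZ = −(0.947271)(-0.239188)(575) − (0.947271)(0.970973)(-569) + (0.320434)(-256) = 571.60 m.
1° of latitude spans 111000 m, so Δφ = 571.60 / 111000 × 3600 = 18.538″.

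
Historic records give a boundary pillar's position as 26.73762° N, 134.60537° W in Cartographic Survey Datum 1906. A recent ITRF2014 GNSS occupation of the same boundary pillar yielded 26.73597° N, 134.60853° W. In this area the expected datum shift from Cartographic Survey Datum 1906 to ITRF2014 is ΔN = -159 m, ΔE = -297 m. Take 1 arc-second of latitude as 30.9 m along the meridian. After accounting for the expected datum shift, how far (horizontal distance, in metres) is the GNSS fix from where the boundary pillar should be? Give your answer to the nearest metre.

Observed coordinate differences: Δφ = -0.00165°, Δλ = -0.00316°.
Converting to metres (1° lat = 111240 m, cos φ = 0.893076): observed ΔN = -183.5 m, observed ΔE = -313.9 m.
Subtracting the expected shift leaves a residual of -183.5 − (-159) = -24.5 m north and -313.9 − (-297) = -16.9 m east.
Residual distance = √((-24.5)² + (-16.9)²) = 29.8 m.

30 m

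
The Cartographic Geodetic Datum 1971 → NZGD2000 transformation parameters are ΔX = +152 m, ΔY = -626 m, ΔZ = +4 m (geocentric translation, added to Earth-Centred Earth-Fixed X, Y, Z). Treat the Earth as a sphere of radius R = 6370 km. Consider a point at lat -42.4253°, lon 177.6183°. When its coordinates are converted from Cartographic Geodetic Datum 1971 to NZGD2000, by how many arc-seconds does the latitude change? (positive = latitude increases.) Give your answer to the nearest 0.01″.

sin φ = -0.674628, cos φ = 0.738158, sin λ = 0.041557, cos λ = -0.999136.
North component: ΔN = −sin φ cos λ·ΔX − sin φ sin λ·ΔY + cos φ·ΔZ = −(-0.674628)(-0.999136)(152) − (-0.674628)(0.041557)(-626) + (0.738158)(4) = -117.05 m.
1° of latitude spans πR/180 = 111177 m, so Δφ = -117.05 / 111177 × 3600 = -3.790″.

Δφ = -3.79″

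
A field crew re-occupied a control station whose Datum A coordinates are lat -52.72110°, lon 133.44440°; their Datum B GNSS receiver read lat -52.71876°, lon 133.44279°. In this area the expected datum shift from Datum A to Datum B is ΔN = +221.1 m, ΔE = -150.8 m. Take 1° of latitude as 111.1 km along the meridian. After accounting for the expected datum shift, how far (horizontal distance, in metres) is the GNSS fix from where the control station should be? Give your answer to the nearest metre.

Observed coordinate differences: Δφ = +0.00234°, Δλ = -0.00161°.
Converting to metres (1° lat = 111100 m, cos φ = 0.605695): observed ΔN = 260.0 m, observed ΔE = -108.3 m.
Subtracting the expected shift leaves a residual of 260.0 − (221.1) = 38.9 m north and -108.3 − (-150.8) = 42.5 m east.
Residual distance = √(38.9² + 42.5²) = 57.6 m.

58 m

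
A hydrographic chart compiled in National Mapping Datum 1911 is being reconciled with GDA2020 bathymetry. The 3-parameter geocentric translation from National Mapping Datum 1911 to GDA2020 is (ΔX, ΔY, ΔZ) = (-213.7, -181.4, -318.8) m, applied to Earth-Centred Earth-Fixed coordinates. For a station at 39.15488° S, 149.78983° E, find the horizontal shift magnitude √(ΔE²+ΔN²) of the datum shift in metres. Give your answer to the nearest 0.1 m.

The local east axis at (φ, λ) is (−sin λ, cos λ, 0), so ΔE = −sin(149.78983°)·(-213.7) + cos(149.78983°)·(-181.4) = 264.29 m.
The local north axis is (−sin φ cos λ, −sin φ sin λ, cos φ), giving ΔN = 116.608 − 57.633 − 247.211 = -188.24 m.
Horizontal magnitude = √(ΔE² + ΔN²) = √(264.29² + (-188.24)²) = 324.47 m.

324.5 m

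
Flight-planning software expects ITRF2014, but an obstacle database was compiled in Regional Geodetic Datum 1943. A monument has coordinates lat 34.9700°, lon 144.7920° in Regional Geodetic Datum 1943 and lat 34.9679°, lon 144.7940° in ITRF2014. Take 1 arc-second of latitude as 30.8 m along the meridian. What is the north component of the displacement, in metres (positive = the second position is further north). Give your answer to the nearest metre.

Δφ = 34.9679° − 34.9700° = -0.0021°; Δλ = 144.7940° − 144.7920° = +0.0020°.
1° of latitude = 3600 × 30.80 = 110880 m.
ΔN = Δφ × 110880 = -232.8 m; ΔE = Δλ × 110880 × cos(34.9700°) = +0.0020 × 110880 × 0.819452 = 181.7 m.

ΔN = -233 m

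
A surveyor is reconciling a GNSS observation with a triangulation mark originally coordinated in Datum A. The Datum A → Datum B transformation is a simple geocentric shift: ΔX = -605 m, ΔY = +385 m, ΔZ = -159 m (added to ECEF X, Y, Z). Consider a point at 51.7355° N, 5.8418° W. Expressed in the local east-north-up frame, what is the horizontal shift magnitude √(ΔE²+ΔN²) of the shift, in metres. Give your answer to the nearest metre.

517 m

The local east axis at (φ, λ) is (−sin λ, cos λ, 0), so ΔE = −sin(-5.8418°)·(-605) + cos(-5.8418°)·385 = 321.42 m.
The local north axis is (−sin φ cos λ, −sin φ sin λ, cos φ), giving ΔN = 472.555 + 30.767 − 98.468 = 404.85 m.
Horizontal magnitude = √(ΔE² + ΔN²) = √(321.42² + 404.85²) = 516.93 m.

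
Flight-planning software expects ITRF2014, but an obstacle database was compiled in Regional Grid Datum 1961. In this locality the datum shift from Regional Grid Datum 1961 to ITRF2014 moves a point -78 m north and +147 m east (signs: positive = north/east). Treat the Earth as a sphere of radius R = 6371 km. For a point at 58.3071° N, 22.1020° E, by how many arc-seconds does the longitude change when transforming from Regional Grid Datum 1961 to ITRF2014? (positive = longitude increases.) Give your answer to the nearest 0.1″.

At latitude 58.3071°, cos φ = 0.525366.
One radian of longitude at latitude φ spans R cos φ, so Δλ = ΔE / (R cos φ) = 147.0 / (6371000 × 0.525366) = 4.3919e-05 rad = 9.059″.

Δλ = 9.1″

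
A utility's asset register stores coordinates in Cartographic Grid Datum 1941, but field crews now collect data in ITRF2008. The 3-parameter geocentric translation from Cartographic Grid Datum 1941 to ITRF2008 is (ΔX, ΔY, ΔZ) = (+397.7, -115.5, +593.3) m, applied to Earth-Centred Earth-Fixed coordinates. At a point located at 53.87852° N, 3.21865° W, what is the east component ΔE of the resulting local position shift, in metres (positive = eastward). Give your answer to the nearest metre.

ΔE = -93 m

The local east axis at (φ, λ) is (−sin λ, cos λ, 0), so ΔE = −sin(-3.21865°)·397.7 + cos(-3.21865°)·(-115.5) = -92.99 m.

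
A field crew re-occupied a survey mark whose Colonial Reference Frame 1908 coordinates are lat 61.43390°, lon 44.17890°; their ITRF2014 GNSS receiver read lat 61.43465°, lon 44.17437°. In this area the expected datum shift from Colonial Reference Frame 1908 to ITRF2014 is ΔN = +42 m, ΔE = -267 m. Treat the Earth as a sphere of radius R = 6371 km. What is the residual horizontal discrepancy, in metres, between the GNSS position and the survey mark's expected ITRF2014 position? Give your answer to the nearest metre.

49 m

Observed coordinate differences: Δφ = +0.00075°, Δλ = -0.00453°.
Converting to metres (1° lat = 111195 m, cos φ = 0.478172): observed ΔN = 83.4 m, observed ΔE = -240.9 m.
Subtracting the expected shift leaves a residual of 83.4 − (42) = 41.4 m north and -240.9 − (-267) = 26.1 m east.
Residual distance = √(41.4² + 26.1²) = 49.0 m.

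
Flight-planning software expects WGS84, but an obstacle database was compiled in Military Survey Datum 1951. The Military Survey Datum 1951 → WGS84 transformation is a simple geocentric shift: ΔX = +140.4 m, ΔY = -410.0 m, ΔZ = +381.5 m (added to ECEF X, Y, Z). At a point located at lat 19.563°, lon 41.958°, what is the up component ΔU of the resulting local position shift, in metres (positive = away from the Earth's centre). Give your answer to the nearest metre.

ΔU = -32 m

The local up (radial) axis is (cos φ cos λ, cos φ sin λ, sin φ), giving ΔU = 98.379 − 258.296 + 127.743 = -32.17 m.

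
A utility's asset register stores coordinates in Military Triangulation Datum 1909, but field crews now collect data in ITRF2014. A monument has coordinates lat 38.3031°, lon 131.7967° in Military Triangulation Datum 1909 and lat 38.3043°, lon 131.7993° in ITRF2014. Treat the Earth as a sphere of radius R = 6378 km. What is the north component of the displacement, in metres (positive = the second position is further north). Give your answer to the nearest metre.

Δφ = 38.3043° − 38.3031° = +0.0012°; Δλ = 131.7993° − 131.7967° = +0.0026°.
1° along a meridian = πR/180 = 111317 m.
ΔN = Δφ × 111317 = 133.6 m; ΔE = Δλ × 111317 × cos(38.3031°) = +0.0026 × 111317 × 0.784743 = 227.1 m.

ΔN = 134 m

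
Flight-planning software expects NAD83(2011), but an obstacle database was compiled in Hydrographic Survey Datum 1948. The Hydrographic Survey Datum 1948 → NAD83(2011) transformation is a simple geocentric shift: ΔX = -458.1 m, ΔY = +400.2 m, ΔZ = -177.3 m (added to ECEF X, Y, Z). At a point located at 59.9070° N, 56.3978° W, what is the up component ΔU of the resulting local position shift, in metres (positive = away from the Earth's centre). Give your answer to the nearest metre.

ΔU = -448 m

At φ = 59.9070°, λ = -56.3978°: sin φ = 0.865213, cos φ = 0.501405, sin λ = -0.832900, cos λ = 0.553424.
ΔU = cos φ cos λ·ΔX + cos φ sin λ·ΔY + sin φ·ΔZ = (0.501405)(0.553424)(-458.1) + (0.501405)(-0.832900)(400.2) + (0.865213)(-177.3) = -447.65 m.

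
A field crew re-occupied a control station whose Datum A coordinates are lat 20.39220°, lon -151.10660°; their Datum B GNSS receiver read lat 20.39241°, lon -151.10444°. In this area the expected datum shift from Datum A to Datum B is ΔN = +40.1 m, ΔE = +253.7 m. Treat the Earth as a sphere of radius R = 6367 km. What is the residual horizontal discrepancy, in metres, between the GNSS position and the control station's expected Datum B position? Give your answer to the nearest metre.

Observed coordinate differences: Δφ = +0.00021°, Δλ = +0.00216°.
Converting to metres (1° lat = 111125 m, cos φ = 0.937329): observed ΔN = 23.3 m, observed ΔE = 225.0 m.
Subtracting the expected shift leaves a residual of 23.3 − (40.1) = -16.8 m north and 225.0 − (253.7) = -28.7 m east.
Residual distance = √((-16.8)² + (-28.7)²) = 33.2 m.

33 m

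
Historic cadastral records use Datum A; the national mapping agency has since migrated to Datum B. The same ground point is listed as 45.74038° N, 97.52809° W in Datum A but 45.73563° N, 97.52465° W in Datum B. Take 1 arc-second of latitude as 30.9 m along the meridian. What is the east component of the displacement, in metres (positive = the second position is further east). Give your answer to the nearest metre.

ΔE = 267 m

Δφ = 45.73563° − 45.74038° = -0.00475°; Δλ = -97.52465° − -97.52809° = +0.00344°.
1° of latitude = 3600 × 30.90 = 111240 m.
ΔN = Δφ × 111240 = -528.4 m; ΔE = Δλ × 111240 × cos(45.74038°) = +0.00344 × 111240 × 0.697911 = 267.1 m.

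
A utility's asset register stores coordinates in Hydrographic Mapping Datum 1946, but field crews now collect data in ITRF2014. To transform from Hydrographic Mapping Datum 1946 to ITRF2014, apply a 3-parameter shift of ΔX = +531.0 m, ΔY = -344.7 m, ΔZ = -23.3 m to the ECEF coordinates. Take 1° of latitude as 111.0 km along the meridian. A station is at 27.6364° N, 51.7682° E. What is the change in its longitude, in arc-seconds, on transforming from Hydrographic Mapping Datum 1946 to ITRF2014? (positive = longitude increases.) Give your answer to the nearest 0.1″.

Δλ = -23.1″

sin φ = 0.463859, cos φ = 0.885909, sin λ = 0.785514, cos λ = 0.618844.
East component: ΔE = −sin λ·ΔX + cos λ·ΔY = −(0.785514)(531.0) + (0.618844)(-344.7) = -630.42 m.
1° of latitude spans 111000 m; at latitude φ, 1° of longitude spans that × cos φ = 98335.9 m, so Δλ = -630.42 / 98335.9 × 3600 = -23.079″.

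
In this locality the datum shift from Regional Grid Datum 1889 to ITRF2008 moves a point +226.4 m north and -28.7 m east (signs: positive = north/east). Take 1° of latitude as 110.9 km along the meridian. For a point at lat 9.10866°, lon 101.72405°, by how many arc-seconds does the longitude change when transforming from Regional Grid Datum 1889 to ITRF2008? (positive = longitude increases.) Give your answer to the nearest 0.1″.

Δλ = -0.9″

At latitude 9.10866°, cos φ = 0.987390.
1° of longitude at this latitude = 110.9 × cos φ = 109.50 km, so Δλ = -28.7 / 109501.5 = -0.0002621° = -0.944″.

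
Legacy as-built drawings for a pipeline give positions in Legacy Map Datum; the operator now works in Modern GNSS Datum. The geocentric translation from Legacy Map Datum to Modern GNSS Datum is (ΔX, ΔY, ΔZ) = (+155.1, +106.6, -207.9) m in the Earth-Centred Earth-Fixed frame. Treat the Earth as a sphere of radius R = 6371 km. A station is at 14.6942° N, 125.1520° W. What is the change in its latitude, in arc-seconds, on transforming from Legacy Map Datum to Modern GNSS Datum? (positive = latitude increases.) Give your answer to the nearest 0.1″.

Δφ = -5.1″

sin φ = 0.253660, cos φ = 0.967293, sin λ = -0.817628, cos λ = -0.575748.
North component: ΔN = −sin φ cos λ·ΔX − sin φ sin λ·ΔY + cos φ·ΔZ = −(0.253660)(-0.575748)(155.1) − (0.253660)(-0.817628)(106.6) + (0.967293)(-207.9) = -156.34 m.
1° of latitude spans πR/180 = 111195 m, so Δφ = -156.34 / 111195 × 3600 = -5.062″.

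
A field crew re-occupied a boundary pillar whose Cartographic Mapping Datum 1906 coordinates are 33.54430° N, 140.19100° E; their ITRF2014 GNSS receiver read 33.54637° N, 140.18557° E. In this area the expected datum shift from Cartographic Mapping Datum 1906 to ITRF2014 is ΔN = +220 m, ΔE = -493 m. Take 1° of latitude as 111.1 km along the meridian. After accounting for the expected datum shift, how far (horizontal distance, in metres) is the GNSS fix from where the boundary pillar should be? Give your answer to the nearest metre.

14 m

Observed coordinate differences: Δφ = +0.00207°, Δλ = -0.00543°.
Converting to metres (1° lat = 111100 m, cos φ = 0.833459): observed ΔN = 230.0 m, observed ΔE = -502.8 m.
Subtracting the expected shift leaves a residual of 230.0 − (220) = 10.0 m north and -502.8 − (-493) = -9.8 m east.
Residual distance = √(10.0² + (-9.8)²) = 14.0 m.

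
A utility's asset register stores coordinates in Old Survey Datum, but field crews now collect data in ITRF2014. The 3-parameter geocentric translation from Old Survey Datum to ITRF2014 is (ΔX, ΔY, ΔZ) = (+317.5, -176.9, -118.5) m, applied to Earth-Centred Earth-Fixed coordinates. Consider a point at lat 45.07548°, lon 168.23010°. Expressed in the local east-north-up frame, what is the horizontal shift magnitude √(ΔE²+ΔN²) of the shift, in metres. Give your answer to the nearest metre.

At φ = 45.07548°, λ = 168.23010°: sin φ = 0.708038, cos φ = 0.706175, sin λ = 0.203982, cos λ = -0.978975.
ΔE = −sin λ·ΔX + cos λ·ΔY = −(0.203982)·(317.5) + (-0.978975)·(-176.9) = 108.42 m.
ΔN = −sin φ cos λ·ΔX − sin φ sin λ·ΔY + cos φ·ΔZ = −(0.708038)(-0.978975)(317.5) − (0.708038)(0.203982)(-176.9) + (0.706175)(-118.5) = 161.94 m.
Horizontal magnitude = √(ΔE² + ΔN²) = √(108.42² + 161.94²) = 194.88 m.

195 m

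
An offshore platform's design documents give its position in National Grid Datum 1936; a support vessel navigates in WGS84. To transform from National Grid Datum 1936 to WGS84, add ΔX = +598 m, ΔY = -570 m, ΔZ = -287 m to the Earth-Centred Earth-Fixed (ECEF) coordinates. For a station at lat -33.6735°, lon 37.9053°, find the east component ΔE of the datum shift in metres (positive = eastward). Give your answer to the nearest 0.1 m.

The local east axis at (φ, λ) is (−sin λ, cos λ, 0), so ΔE = −sin(37.9053°)·598 + cos(37.9053°)·(-570) = -817.13 m.

ΔE = -817.1 m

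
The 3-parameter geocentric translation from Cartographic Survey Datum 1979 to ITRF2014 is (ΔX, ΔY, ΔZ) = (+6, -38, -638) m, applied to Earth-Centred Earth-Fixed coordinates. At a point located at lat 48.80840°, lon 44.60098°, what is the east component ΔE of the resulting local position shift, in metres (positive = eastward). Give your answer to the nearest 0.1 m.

ΔE = -31.3 m

At φ = 48.80840°, λ = 44.60098°: sin φ = 0.752511, cos φ = 0.658579, sin λ = 0.702165, cos λ = 0.712014.
ΔE = −sin λ·ΔX + cos λ·ΔY = −(0.702165)·(6) + (0.712014)·(-38) = -31.27 m.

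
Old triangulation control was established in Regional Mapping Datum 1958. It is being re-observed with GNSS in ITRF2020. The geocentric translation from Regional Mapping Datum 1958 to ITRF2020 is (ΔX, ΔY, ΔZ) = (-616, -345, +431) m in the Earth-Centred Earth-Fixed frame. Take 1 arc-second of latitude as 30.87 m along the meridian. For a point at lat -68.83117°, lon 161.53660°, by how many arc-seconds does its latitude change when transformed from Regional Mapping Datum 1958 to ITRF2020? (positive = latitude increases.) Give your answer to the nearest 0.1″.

sin φ = -0.932520, cos φ = 0.361117, sin λ = 0.316699, cos λ = -0.948526.
North component: ΔN = −sin φ cos λ·ΔX − sin φ sin λ·ΔY + cos φ·ΔZ = −(-0.932520)(-0.948526)(-616) − (-0.932520)(0.316699)(-345) + (0.361117)(431) = 598.62 m.
1° of latitude spans 3600 × 30.87 = 111132 m, so Δφ = 598.62 / 111132 × 3600 = 19.392″.

Δφ = 19.4″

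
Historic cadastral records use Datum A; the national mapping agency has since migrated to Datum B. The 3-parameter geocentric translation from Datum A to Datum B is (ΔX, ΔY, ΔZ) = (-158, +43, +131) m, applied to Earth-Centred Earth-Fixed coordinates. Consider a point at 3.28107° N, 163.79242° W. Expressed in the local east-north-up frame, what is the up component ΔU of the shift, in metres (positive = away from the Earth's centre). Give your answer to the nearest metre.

ΔU = 147 m

The local up (radial) axis is (cos φ cos λ, cos φ sin λ, sin φ), giving ΔU = 151.472 − 11.982 + 7.498 = 146.99 m.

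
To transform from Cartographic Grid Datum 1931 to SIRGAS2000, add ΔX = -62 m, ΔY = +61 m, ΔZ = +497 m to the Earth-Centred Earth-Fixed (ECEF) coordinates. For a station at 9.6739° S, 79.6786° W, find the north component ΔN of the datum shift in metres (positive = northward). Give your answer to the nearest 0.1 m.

The local north axis is (−sin φ cos λ, −sin φ sin λ, cos φ), giving ΔN = -1.867 − 10.085 + 489.933 = 477.98 m.

ΔN = 478.0 m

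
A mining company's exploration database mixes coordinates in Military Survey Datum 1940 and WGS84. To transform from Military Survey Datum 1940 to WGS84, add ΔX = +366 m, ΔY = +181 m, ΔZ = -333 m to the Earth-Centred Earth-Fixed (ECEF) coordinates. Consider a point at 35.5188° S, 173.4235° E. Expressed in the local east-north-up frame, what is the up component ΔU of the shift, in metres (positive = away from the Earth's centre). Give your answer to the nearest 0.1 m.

ΔU = -85.6 m

The local up (radial) axis is (cos φ cos λ, cos φ sin λ, sin φ), giving ΔU = -295.936 + 16.873 + 193.463 = -85.60 m.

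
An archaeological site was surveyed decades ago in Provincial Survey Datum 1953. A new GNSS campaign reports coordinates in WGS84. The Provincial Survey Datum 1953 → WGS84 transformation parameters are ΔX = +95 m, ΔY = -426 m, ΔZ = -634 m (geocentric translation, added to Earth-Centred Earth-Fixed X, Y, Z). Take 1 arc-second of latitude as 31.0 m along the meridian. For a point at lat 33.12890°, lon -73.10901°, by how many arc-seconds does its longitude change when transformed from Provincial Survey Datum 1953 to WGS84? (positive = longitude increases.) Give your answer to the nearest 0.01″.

sin φ = 0.546524, cos φ = 0.837443, sin λ = -0.956859, cos λ = 0.290552.
East component: ΔE = −sin λ·ΔX + cos λ·ΔY = −(-0.956859)(95) + (0.290552)(-426) = -32.87 m.
1° of latitude spans 3600 × 31.00 = 111600 m; at latitude φ, 1° of longitude spans that × cos φ = 93458.7 m, so Δλ = -32.87 / 93458.7 × 3600 = -1.266″.

Δλ = -1.27″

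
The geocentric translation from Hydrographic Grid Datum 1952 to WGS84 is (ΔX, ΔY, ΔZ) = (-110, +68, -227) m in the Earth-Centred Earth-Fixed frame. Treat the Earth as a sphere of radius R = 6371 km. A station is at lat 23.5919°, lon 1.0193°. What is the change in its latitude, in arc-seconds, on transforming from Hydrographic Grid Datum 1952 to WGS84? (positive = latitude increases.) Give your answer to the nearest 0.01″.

sin φ = 0.400219, cos φ = 0.916419, sin λ = 0.017789, cos λ = 0.999842.
North component: ΔN = −sin φ cos λ·ΔX − sin φ sin λ·ΔY + cos φ·ΔZ = −(0.400219)(0.999842)(-110) − (0.400219)(0.017789)(68) + (0.916419)(-227) = -164.49 m.
1° of latitude spans πR/180 = 111195 m, so Δφ = -164.49 / 111195 × 3600 = -5.326″.

Δφ = -5.33″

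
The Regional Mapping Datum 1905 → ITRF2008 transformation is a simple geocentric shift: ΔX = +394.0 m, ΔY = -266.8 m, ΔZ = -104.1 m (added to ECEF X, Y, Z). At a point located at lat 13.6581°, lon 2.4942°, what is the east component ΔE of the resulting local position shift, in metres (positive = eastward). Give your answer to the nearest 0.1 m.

At φ = 13.6581°, λ = 2.4942°: sin φ = 0.236128, cos φ = 0.971722, sin λ = 0.043518, cos λ = 0.999053.
ΔE = −sin λ·ΔX + cos λ·ΔY = −(0.043518)·(394.0) + (0.999053)·(-266.8) = -283.69 m.

ΔE = -283.7 m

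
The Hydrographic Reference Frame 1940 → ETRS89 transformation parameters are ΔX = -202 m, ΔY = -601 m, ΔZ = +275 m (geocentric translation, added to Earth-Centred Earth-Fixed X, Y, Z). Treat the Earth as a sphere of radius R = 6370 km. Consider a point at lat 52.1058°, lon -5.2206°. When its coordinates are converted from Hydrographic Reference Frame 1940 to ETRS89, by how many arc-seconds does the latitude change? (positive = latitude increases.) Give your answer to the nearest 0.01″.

sin φ = 0.789146, cos φ = 0.614205, sin λ = -0.090991, cos λ = 0.995852.
North component: ΔN = −sin φ cos λ·ΔX − sin φ sin λ·ΔY + cos φ·ΔZ = −(0.789146)(0.995852)(-202) − (0.789146)(-0.090991)(-601) + (0.614205)(275) = 284.50 m.
1° of latitude spans πR/180 = 111177 m, so Δφ = 284.50 / 111177 × 3600 = 9.212″.

Δφ = 9.21″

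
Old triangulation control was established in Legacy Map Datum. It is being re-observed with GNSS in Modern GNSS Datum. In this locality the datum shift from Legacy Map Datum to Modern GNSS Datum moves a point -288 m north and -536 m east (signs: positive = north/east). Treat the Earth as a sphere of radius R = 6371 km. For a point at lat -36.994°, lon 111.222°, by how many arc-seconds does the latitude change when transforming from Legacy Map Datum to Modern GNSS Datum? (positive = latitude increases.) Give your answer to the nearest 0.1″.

Δφ = -9.3″

On a sphere of radius R, 1 rad of latitude = R, so Δφ = ΔN / R = -288.0 / 6371000 = -4.5205e-05 rad = -9.324″.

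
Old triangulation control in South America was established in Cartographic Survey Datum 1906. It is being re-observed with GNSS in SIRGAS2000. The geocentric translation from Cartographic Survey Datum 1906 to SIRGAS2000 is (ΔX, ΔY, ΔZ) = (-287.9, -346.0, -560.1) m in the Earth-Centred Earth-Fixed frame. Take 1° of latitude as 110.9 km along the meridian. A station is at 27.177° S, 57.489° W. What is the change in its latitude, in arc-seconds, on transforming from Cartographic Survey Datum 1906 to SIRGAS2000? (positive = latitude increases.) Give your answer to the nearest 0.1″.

sin φ = -0.456741, cos φ = 0.889600, sin λ = -0.843288, cos λ = 0.537462.
North component: ΔN = −sin φ cos λ·ΔX − sin φ sin λ·ΔY + cos φ·ΔZ = −(-0.456741)(0.537462)(-287.9) − (-0.456741)(-0.843288)(-346.0) + (0.889600)(-560.1) = -435.67 m.
1° of latitude spans 110900 m, so Δφ = -435.67 / 110900 × 3600 = -14.143″.

Δφ = -14.1″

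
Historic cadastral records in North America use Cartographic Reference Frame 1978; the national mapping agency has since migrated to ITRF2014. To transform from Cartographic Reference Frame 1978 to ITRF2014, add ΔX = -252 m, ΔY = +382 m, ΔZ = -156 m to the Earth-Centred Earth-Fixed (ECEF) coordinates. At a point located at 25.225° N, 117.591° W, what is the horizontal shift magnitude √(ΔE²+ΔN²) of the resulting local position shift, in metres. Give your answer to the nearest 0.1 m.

At φ = 25.225°, λ = -117.591°: sin φ = 0.426174, cos φ = 0.904641, sin λ = -0.886276, cos λ = -0.463157.
ΔE = −sin λ·ΔX + cos λ·ΔY = −(-0.886276)·(-252) + (-0.463157)·(382) = -400.27 m.
ΔN = −sin φ cos λ·ΔX − sin φ sin λ·ΔY + cos φ·ΔZ = −(0.426174)(-0.463157)(-252) − (0.426174)(-0.886276)(382) + (0.904641)(-156) = -46.58 m.
Horizontal magnitude = √(ΔE² + ΔN²) = √((-400.27)² + (-46.58)²) = 402.97 m.

403.0 m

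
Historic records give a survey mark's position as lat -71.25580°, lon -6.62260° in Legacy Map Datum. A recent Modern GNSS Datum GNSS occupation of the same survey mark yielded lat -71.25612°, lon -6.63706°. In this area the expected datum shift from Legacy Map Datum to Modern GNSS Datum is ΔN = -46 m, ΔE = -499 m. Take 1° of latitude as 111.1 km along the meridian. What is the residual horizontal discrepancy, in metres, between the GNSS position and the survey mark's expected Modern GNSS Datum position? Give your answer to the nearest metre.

20 m

Observed coordinate differences: Δφ = -0.00032°, Δλ = -0.01446°.
Converting to metres (1° lat = 111100 m, cos φ = 0.321344): observed ΔN = -35.6 m, observed ΔE = -516.2 m.
Subtracting the expected shift leaves a residual of -35.6 − (-46) = 10.4 m north and -516.2 − (-499) = -17.2 m east.
Residual distance = √(10.4² + (-17.2)²) = 20.2 m.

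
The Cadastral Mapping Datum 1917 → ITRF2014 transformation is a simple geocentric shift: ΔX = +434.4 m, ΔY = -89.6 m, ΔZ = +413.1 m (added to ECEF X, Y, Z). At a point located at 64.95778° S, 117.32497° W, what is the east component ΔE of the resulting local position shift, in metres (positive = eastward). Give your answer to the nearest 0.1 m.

At φ = -64.95778°, λ = -117.32497°: sin φ = -0.905996, cos φ = 0.423286, sin λ = -0.888417, cos λ = -0.459037.
ΔE = −sin λ·ΔX + cos λ·ΔY = −(-0.888417)·(434.4) + (-0.459037)·(-89.6) = 427.06 m.

ΔE = 427.1 m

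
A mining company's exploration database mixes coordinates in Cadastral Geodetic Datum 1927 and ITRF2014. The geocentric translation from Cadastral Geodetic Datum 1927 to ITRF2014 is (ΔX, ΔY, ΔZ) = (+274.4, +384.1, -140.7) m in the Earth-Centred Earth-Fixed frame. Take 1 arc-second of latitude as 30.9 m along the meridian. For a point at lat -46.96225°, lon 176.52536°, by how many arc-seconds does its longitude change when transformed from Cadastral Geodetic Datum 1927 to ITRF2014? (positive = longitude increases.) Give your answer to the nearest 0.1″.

Δλ = -19.0″

sin φ = -0.730904, cos φ = 0.682480, sin λ = 0.060607, cos λ = -0.998162.
East component: ΔE = −sin λ·ΔX + cos λ·ΔY = −(0.060607)(274.4) + (-0.998162)(384.1) = -400.02 m.
1° of latitude spans 3600 × 30.90 = 111240 m; at latitude φ, 1° of longitude spans that × cos φ = 75919.1 m, so Δλ = -400.02 / 75919.1 × 3600 = -18.969″.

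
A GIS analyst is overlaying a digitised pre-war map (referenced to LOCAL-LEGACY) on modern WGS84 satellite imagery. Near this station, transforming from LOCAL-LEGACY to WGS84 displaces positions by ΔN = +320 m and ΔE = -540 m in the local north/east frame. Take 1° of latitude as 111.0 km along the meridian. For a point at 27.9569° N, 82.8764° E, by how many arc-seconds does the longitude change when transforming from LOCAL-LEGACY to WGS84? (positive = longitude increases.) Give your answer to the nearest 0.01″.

At latitude 27.9569°, cos φ = 0.883300.
1° of longitude at this latitude = 111.0 × cos φ = 98.05 km, so Δλ = -540.0 / 98046.4 = -0.0055076° = -19.827″.

Δλ = -19.83″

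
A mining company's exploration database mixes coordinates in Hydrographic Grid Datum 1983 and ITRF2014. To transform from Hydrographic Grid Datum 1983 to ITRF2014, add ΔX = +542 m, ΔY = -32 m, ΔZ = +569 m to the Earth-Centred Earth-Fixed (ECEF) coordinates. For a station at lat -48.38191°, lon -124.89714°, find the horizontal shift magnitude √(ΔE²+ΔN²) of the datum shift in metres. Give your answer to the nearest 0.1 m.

491.6 m

The local east axis at (φ, λ) is (−sin λ, cos λ, 0), so ΔE = −sin(-124.89714°)·542 + cos(-124.89714°)·(-32) = 462.85 m.
The local north axis is (−sin φ cos λ, −sin φ sin λ, cos φ), giving ΔN = -231.813 + 19.621 + 377.908 = 165.72 m.
Horizontal magnitude = √(ΔE² + ΔN²) = √(462.85² + 165.72²) = 491.62 m.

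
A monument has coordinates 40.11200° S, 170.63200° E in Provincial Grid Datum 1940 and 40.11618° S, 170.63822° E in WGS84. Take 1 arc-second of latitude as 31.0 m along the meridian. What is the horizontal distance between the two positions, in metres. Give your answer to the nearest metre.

Δφ = -40.11618° − -40.11200° = -0.00418°; Δλ = 170.63822° − 170.63200° = +0.00622°.
1° of latitude = 3600 × 31.00 = 111600 m.
ΔN = Δφ × 111600 = -466.5 m; ΔE = Δλ × 111600 × cos(-40.11200°) = +0.00622 × 111600 × 0.764786 = 530.9 m.
Distance = √(ΔE² + ΔN²) = √(530.9² + (-466.5)²) = 706.7 m.

707 m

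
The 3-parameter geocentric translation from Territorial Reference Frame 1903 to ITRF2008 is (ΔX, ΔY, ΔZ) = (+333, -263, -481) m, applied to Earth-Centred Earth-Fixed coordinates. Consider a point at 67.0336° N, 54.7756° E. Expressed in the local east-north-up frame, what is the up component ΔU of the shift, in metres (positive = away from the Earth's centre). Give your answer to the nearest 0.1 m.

ΔU = -451.8 m

The local up (radial) axis is (cos φ cos λ, cos φ sin λ, sin φ), giving ΔU = 74.943 − 83.830 − 442.873 = -451.76 m.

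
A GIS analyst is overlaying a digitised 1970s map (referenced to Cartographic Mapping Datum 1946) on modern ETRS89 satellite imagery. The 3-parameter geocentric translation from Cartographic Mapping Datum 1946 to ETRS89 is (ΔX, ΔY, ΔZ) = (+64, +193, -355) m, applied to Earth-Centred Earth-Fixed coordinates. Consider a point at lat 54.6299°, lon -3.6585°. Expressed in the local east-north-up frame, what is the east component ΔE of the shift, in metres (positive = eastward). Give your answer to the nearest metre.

At φ = 54.6299°, λ = -3.6585°: sin φ = 0.815430, cos φ = 0.578856, sin λ = -0.063809, cos λ = 0.997962.
ΔE = −sin λ·ΔX + cos λ·ΔY = −(-0.063809)·(64) + (0.997962)·(193) = 196.69 m.

ΔE = 197 m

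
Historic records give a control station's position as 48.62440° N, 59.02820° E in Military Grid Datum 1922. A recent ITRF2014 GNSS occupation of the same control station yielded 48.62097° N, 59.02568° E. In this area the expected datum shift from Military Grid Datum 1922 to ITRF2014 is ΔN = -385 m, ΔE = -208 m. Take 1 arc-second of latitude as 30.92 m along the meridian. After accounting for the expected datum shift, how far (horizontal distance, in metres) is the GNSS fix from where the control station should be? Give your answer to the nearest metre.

23 m

Observed coordinate differences: Δφ = -0.00343°, Δλ = -0.00252°.
Converting to metres (1° lat = 111312 m, cos φ = 0.660992): observed ΔN = -381.8 m, observed ΔE = -185.4 m.
Subtracting the expected shift leaves a residual of -381.8 − (-385) = 3.2 m north and -185.4 − (-208) = 22.6 m east.
Residual distance = √(3.2² + 22.6²) = 22.8 m.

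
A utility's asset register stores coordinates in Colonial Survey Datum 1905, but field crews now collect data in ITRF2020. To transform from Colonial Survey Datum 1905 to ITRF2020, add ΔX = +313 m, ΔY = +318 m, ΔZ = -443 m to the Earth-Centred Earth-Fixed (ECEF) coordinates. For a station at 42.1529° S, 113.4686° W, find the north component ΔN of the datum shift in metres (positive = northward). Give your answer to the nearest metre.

At φ = -42.1529°, λ = -113.4686°: sin φ = -0.671111, cos φ = 0.741357, sin λ = -0.917278, cos λ = -0.398246.
ΔN = −sin φ cos λ·ΔX − sin φ sin λ·ΔY + cos φ·ΔZ = −(-0.671111)(-0.398246)(313) − (-0.671111)(-0.917278)(318) + (0.741357)(-443) = -607.84 m.

ΔN = -608 m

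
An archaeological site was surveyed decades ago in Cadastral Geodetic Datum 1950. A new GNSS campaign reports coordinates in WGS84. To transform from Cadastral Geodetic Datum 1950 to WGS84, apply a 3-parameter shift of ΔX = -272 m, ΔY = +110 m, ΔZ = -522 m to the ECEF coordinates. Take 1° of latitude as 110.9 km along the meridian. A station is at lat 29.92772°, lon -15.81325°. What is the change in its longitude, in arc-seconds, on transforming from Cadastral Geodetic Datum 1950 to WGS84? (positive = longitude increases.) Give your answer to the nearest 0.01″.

sin φ = 0.498907, cos φ = 0.866655, sin λ = -0.272503, cos λ = 0.962155.
East component: ΔE = −sin λ·ΔX + cos λ·ΔY = −(-0.272503)(-272) + (0.962155)(110) = 31.72 m.
1° of latitude spans 110900 m; at latitude φ, 1° of longitude spans that × cos φ = 96112.1 m, so Δλ = 31.72 / 96112.1 × 3600 = 1.188″.

Δλ = 1.19″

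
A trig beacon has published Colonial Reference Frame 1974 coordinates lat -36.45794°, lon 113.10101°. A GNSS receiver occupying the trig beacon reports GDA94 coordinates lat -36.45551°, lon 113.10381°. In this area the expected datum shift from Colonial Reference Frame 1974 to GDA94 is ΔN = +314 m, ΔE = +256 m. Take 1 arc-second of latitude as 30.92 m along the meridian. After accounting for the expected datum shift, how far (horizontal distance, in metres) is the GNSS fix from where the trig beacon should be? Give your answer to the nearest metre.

44 m

Observed coordinate differences: Δφ = +0.00243°, Δλ = +0.00280°.
Converting to metres (1° lat = 111312 m, cos φ = 0.804293): observed ΔN = 270.5 m, observed ΔE = 250.7 m.
Subtracting the expected shift leaves a residual of 270.5 − (314) = -43.5 m north and 250.7 − (256) = -5.3 m east.
Residual distance = √((-43.5)² + (-5.3)²) = 43.8 m.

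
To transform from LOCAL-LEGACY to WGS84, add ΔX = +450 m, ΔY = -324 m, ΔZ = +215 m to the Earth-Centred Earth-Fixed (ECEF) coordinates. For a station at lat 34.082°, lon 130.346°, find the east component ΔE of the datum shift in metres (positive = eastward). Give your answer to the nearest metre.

At φ = 34.082°, λ = 130.346°: sin φ = 0.560379, cos φ = 0.828236, sin λ = 0.762149, cos λ = -0.647402.
ΔE = −sin λ·ΔX + cos λ·ΔY = −(0.762149)·(450) + (-0.647402)·(-324) = -133.21 m.

ΔE = -133 m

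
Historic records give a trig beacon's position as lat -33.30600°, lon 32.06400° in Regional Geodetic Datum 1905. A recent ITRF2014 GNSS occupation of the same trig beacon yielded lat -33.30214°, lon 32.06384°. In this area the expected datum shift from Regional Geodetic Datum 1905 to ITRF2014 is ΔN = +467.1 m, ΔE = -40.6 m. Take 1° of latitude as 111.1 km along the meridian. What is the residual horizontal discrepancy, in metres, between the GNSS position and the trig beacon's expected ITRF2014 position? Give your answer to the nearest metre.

46 m

Observed coordinate differences: Δφ = +0.00386°, Δλ = -0.00016°.
Converting to metres (1° lat = 111100 m, cos φ = 0.835750): observed ΔN = 428.8 m, observed ΔE = -14.9 m.
Subtracting the expected shift leaves a residual of 428.8 − (467.1) = -38.3 m north and -14.9 − (-40.6) = 25.7 m east.
Residual distance = √((-38.3)² + 25.7²) = 46.1 m.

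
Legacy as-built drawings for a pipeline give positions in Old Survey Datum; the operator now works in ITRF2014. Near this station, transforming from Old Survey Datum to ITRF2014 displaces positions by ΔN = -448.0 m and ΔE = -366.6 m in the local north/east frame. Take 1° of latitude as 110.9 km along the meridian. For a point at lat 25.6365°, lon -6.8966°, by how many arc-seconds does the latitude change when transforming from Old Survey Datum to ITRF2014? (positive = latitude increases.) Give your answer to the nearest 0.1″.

Δφ = -14.5″

1° of latitude = 110.9 km, so Δφ = -448.0 / 110900 = -0.0040397° = -14.543″.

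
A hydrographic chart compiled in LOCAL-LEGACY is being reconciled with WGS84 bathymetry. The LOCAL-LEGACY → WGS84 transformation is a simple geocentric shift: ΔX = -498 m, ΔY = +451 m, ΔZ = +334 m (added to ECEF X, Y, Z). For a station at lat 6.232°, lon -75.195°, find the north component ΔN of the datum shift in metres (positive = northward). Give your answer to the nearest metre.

The local north axis is (−sin φ cos λ, −sin φ sin λ, cos φ), giving ΔN = 13.814 + 47.333 + 332.026 = 393.17 m.

ΔN = 393 m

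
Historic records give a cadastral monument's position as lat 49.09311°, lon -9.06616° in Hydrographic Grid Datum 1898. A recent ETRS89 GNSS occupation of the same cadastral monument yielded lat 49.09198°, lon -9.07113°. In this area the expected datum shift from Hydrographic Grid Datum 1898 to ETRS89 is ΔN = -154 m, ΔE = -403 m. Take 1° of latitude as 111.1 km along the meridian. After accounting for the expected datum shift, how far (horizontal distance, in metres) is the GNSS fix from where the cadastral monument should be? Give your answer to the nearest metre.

Observed coordinate differences: Δφ = -0.00113°, Δλ = -0.00497°.
Converting to metres (1° lat = 111100 m, cos φ = 0.654832): observed ΔN = -125.5 m, observed ΔE = -361.6 m.
Subtracting the expected shift leaves a residual of -125.5 − (-154) = 28.5 m north and -361.6 − (-403) = 41.4 m east.
Residual distance = √(28.5² + 41.4²) = 50.3 m.

50 m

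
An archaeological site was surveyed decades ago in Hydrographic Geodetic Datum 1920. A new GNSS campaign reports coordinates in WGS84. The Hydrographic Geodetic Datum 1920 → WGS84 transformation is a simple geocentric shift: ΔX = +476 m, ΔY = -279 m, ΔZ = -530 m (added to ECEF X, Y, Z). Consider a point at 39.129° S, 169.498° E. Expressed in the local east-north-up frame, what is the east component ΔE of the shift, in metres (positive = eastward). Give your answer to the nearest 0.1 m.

ΔE = 187.6 m

At φ = -39.129°, λ = 169.498°: sin φ = -0.631069, cos φ = 0.775727, sin λ = 0.182270, cos λ = -0.983249.
ΔE = −sin λ·ΔX + cos λ·ΔY = −(0.182270)·(476) + (-0.983249)·(-279) = 187.57 m.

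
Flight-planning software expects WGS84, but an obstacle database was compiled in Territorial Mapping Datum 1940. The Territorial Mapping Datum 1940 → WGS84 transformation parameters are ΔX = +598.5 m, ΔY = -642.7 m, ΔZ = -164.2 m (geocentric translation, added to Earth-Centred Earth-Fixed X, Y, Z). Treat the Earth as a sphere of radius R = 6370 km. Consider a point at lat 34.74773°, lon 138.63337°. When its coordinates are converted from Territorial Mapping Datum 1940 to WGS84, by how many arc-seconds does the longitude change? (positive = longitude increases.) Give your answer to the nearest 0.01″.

sin φ = 0.569964, cos φ = 0.821670, sin λ = 0.660875, cos λ = -0.750496.
East component: ΔE = −sin λ·ΔX + cos λ·ΔY = −(0.660875)(598.5) + (-0.750496)(-642.7) = 86.81 m.
1° of latitude spans πR/180 = 111177 m; at latitude φ, 1° of longitude spans that × cos φ = 91351.1 m, so Δλ = 86.81 / 91351.1 × 3600 = 3.421″.

Δλ = 3.42″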